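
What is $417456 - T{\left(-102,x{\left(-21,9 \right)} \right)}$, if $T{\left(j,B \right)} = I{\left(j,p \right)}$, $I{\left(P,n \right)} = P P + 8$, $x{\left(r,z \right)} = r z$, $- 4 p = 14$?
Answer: $407044$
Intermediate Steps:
$p = - \frac{7}{2}$ ($p = \left(- \frac{1}{4}\right) 14 = - \frac{7}{2} \approx -3.5$)
$I{\left(P,n \right)} = 8 + P^{2}$ ($I{\left(P,n \right)} = P^{2} + 8 = 8 + P^{2}$)
$T{\left(j,B \right)} = 8 + j^{2}$
$417456 - T{\left(-102,x{\left(-21,9 \right)} \right)} = 417456 - \left(8 + \left(-102\right)^{2}\right) = 417456 - \left(8 + 10404\right) = 417456 - 10412 = 407044$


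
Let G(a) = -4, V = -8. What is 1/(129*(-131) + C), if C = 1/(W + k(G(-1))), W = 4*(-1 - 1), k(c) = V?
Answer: -16/270385 ≈ -5.9175e-5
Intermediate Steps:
k(c) = -8
W = -8 (W = 4*(-2) = -8)
C = -1/16 (C = 1/(-8 - 8) = 1/(-16) = -1/16 ≈ -0.062500)
1/(129*(-131) + C) = 1/(129*(-131) - 1/16) = 1/(-16899 - 1/16) = 1/(-270385/16) = -16/270385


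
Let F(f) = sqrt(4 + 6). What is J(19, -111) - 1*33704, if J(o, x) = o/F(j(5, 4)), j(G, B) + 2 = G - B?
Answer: -33704 + 19*sqrt(10)/10 ≈ -33698.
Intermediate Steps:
j(G, B) = -2 + G - B (j(G, B) = -2 + (G - B) = -2 + G - B)
F(f) = sqrt(10)
J(o, x) = o*sqrt(10)/10 (J(o, x) = o/(sqrt(10)) = o*(sqrt(10)/10) = o*sqrt(10)/10)
J(19, -111) - 1*33704 = (1/10)*19*sqrt(10) - 1*33704 = 19*sqrt(10)/10 - 33704 = -33704 + 19*sqrt(10)/10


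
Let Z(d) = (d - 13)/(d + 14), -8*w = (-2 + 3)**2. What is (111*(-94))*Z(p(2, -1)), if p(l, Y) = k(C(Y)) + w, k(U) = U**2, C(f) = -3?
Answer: 114774/61 ≈ 1881.5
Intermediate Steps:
w = -1/8 (w = -(-2 + 3)**2/8 = -1/8*1**2 = -1/8*1 = -1/8 ≈ -0.12500)
p(l, Y) = 71/8 (p(l, Y) = (-3)**2 - 1/8 = 9 - 1/8 = 71/8)
Z(d) = (-13 + d)/(14 + d)
(111*(-94))*Z(p(2, -1)) = (111*(-94))*((-13 + 71/8)/(14 + 71/8)) = -10434*(-33)/(183/8*8) = -27824*(-33)/(61*8) = -10434*(-11/61) = 114774/61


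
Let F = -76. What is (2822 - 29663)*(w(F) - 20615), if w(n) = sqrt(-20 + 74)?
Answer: 553327215 - 80523*sqrt(6) ≈ 5.5313e+8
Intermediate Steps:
w(n) = 3*sqrt(6) (w(n) = sqrt(54) = 3*sqrt(6))
(2822 - 29663)*(w(F) - 20615) = (2822 - 29663)*(3*sqrt(6) - 20615) = -26841*(-20615 + 3*sqrt(6)) = 553327215 - 80523*sqrt(6)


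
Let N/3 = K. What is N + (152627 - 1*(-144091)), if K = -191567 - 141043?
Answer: -701112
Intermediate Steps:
K = -332610
N = -997830 (N = 3*(-332610) = -997830)
N + (152627 - 1*(-144091)) = -997830 + (152627 - 1*(-144091)) = -997830 + (152627 + 144091) = -997830 + 296718 = -701112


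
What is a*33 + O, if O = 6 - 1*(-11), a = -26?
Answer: -841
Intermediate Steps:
O = 17 (O = 6 + 11 = 17)
a*33 + O = -26*33 + 17 = -858 + 17 = -841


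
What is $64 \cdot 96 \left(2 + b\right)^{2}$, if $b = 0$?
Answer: $24576$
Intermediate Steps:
$64 \cdot 96 \left(2 + b\right)^{2} = 64 \cdot 96 \left(2 + 0\right)^{2} = 6144 \cdot 2^{2} = 6144 \cdot 4 = 24576$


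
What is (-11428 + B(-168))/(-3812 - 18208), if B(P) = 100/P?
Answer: 480001/924840 ≈ 0.51901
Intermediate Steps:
(-11428 + B(-168))/(-3812 - 18208) = (-11428 + 100/(-168))/(-3812 - 18208) = (-11428 + 100*(-1/168))/(-22020) = (-11428 - 25/42)*(-1/22020) = -480001/42*(-1/22020) = 480001/924840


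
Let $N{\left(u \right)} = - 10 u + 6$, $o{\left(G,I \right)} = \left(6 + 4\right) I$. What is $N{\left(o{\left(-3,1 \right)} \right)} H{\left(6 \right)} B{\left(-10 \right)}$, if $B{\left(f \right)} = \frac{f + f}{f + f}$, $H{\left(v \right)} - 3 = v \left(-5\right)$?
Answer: $2538$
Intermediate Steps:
$o{\left(G,I \right)} = 10 I$
$H{\left(v \right)} = 3 - 5 v$ ($H{\left(v \right)} = 3 + v \left(-5\right) = 3 - 5 v$)
$B{\left(f \right)} = 1$ ($B{\left(f \right)} = \frac{2 f}{2 f} = 2 f \frac{1}{2 f} = 1$)
$N{\left(u \right)} = 6 - 10 u$
$N{\left(o{\left(-3,1 \right)} \right)} H{\left(6 \right)} B{\left(-10 \right)} = \left(6 - 10 \cdot 10 \cdot 1\right) \left(3 - 30\right) 1 = \left(6 - 100\right) \left(3 - 30\right) 1 = \left(6 - 100\right) \left(-27\right) 1 = \left(-94\right) \left(-27\right) 1 = 2538 \cdot 1 = 2538$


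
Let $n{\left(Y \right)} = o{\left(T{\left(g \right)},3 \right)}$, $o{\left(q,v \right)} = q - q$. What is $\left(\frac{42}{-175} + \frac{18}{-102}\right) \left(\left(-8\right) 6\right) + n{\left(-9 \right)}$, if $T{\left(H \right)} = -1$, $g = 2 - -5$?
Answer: $\frac{8496}{425} \approx 19.991$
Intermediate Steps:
$g = 7$ ($g = 2 + 5 = 7$)
$o{\left(q,v \right)} = 0$
$n{\left(Y \right)} = 0$
$\left(\frac{42}{-175} + \frac{18}{-102}\right) \left(\left(-8\right) 6\right) + n{\left(-9 \right)} = \left(\frac{42}{-175} + \frac{18}{-102}\right) \left(\left(-8\right) 6\right) + 0 = \left(42 \left(- \frac{1}{175}\right) + 18 \left(- \frac{1}{102}\right)\right) \left(-48\right) + 0 = \left(- \frac{6}{25} - \frac{3}{17}\right) \left(-48\right) + 0 = \left(- \frac{177}{425}\right) \left(-48\right) + 0 = \frac{8496}{425} + 0 = \frac{8496}{425}$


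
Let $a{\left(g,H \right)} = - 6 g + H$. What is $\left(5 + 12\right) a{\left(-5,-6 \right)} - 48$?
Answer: $360$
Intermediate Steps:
$a{\left(g,H \right)} = H - 6 g$
$\left(5 + 12\right) a{\left(-5,-6 \right)} - 48 = \left(5 + 12\right) \left(-6 - -30\right) - 48 = 17 \left(-6 + 30\right) - 48 = 17 \cdot 24 - 48 = 408 - 48 = 360$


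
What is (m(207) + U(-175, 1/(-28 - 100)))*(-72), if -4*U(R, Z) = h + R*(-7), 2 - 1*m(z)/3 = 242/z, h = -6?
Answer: 500538/23 ≈ 21763.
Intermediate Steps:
m(z) = 6 - 726/z
U(R, Z) = 3/2 + 7*R/4 (U(R, Z) = -(-6 + R*(-7))/4 = -(-6 - 7*R)/4 = 3/2 + 7*R/4)
(m(207) + U(-175, 1/(-28 - 100)))*(-72) = ((6 - 726/207) + (3/2 + (7/4)*(-175)))*(-72) = ((6 - 726*1/207) + (3/2 - 1225/4))*(-72) = ((6 - 242/69) - 1219/4)*(-72) = (172/69 - 1219/4)*(-72) = -83423/276*(-72) = 500538/23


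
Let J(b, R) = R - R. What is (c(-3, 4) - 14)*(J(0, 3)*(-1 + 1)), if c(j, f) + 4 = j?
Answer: 0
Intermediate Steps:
J(b, R) = 0
c(j, f) = -4 + j
(c(-3, 4) - 14)*(J(0, 3)*(-1 + 1)) = ((-4 - 3) - 14)*(0*(-1 + 1)) = (-7 - 14)*(0*0) = -21*0 = 0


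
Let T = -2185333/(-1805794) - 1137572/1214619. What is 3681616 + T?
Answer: 8075079321625988335/2193351702486 ≈ 3.6816e+6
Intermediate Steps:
T = 600126290959/2193351702486 (T = -2185333*(-1/1805794) - 1137572*1/1214619 = 2185333/1805794 - 1137572/1214619 = 600126290959/2193351702486 ≈ 0.27361)
3681616 + T = 3681616 + 600126290959/2193351702486 = 8075079321625988335/2193351702486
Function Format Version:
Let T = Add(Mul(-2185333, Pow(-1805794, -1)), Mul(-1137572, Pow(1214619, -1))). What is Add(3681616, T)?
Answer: Rational(8075079321625988335, 2193351702486) ≈ 3.6816e+6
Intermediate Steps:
T = Rational(600126290959, 2193351702486) (T = Add(Mul(-2185333, Rational(-1, 1805794)), Mul(-1137572, Rational(1, 1214619))) = Add(Rational(2185333, 1805794), Rational(-1137572, 1214619)) = Rational(600126290959, 2193351702486) ≈ 0.27361)
Add(3681616, T) = Add(3681616, Rational(600126290959, 2193351702486)) = Rational(8075079321625988335, 2193351702486)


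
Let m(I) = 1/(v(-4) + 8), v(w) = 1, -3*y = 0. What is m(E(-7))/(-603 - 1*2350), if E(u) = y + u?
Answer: -1/26577 ≈ -3.7627e-5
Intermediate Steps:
y = 0 (y = -1/3*0 = 0)
E(u) = u (E(u) = 0 + u = u)
m(I) = 1/9 (m(I) = 1/(1 + 8) = 1/9)
m(E(-7))/(-603 - 1*2350) = 1/(9*(-603 - 1*2350)) = 1/(9*(-603 - 2350)) = (1/9)/(-2953) = (1/9)*(-1/2953) = -1/26577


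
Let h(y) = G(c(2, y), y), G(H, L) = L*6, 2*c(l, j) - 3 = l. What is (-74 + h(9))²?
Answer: 400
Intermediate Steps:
c(l, j) = 3/2 + l/2
G(H, L) = 6*L
h(y) = 6*y
(-74 + h(9))² = (-74 + 6*9)² = (-74 + 54)² = (-20)² = 400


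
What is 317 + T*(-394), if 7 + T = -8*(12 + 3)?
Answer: 50355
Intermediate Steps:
T = -127 (T = -7 - 8*(12 + 3) = -7 - 8*15 = -7 - 120 = -127)
317 + T*(-394) = 317 - 127*(-394) = 317 + 50038 = 50355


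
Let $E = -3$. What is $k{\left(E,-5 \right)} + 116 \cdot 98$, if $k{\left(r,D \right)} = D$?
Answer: $11363$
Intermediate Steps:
$k{\left(E,-5 \right)} + 116 \cdot 98 = -5 + 116 \cdot 98 = -5 + 11368 = 11363$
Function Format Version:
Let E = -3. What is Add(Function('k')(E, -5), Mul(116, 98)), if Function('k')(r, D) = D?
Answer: 11363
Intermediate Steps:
Add(Function('k')(E, -5), Mul(116, 98)) = Add(-5, Mul(116, 98)) = Add(-5, 11368) = 11363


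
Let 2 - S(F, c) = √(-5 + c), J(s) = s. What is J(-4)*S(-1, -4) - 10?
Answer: -18 + 12*I ≈ -18.0 + 12.0*I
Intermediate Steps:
S(F, c) = 2 - √(-5 + c)
J(-4)*S(-1, -4) - 10 = -4*(2 - √(-5 - 4)) - 10 = -4*(2 - √(-9)) - 10 = -4*(2 - 3*I) - 10 = (-8 + 12*I) - 10 = -18 + 12*I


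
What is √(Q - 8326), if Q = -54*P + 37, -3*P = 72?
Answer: 3*I*√777 ≈ 83.624*I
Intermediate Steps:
P = -24 (P = -⅓*72 = -24)
Q = 1333 (Q = -54*(-24) + 37 = 1296 + 37 = 1333)
√(Q - 8326) = √(1333 - 8326) = √(-6993) = 3*I*√777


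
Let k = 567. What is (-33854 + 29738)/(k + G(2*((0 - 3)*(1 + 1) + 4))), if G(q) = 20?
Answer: -4116/587 ≈ -7.0119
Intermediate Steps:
(-33854 + 29738)/(k + G(2*((0 - 3)*(1 + 1) + 4))) = (-33854 + 29738)/(567 + 20) = -4116/587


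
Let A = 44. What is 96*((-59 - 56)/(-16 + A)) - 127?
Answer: -3649/7 ≈ -521.29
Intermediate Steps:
96*((-59 - 56)/(-16 + A)) - 127 = 96*((-59 - 56)/(-16 + 44)) - 127 = 96*(-115/28) - 127 = -2760/7 - 127 = -3649/7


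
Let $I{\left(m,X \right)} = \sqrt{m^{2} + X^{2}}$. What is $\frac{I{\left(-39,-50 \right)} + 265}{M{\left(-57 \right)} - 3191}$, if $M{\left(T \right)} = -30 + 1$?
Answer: $- \frac{53}{644} - \frac{\sqrt{4021}}{3220} \approx -0.10199$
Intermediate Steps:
$I{\left(m,X \right)} = \sqrt{X^{2} + m^{2}}$
$M{\left(T \right)} = -29$
$\frac{I{\left(-39,-50 \right)} + 265}{M{\left(-57 \right)} - 3191} = \frac{\sqrt{\left(-50\right)^{2} + \left(-39\right)^{2}} + 265}{-29 - 3191} = \frac{\sqrt{2500 + 1521} + 265}{-3220} = \left(\sqrt{4021} + 265\right) \left(- \frac{1}{3220}\right) = \left(265 + \sqrt{4021}\right) \left(- \frac{1}{3220}\right) = - \frac{53}{644} - \frac{\sqrt{4021}}{3220}$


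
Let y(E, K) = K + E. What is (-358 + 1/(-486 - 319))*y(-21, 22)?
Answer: -288191/805 ≈ -358.00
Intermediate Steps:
y(E, K) = E + K
(-358 + 1/(-486 - 319))*y(-21, 22) = (-358 + 1/(-486 - 319))*(-21 + 22) = (-358 + 1/(-805))*1 = (-358 - 1/805)*1 = -288191/805*1 = -288191/805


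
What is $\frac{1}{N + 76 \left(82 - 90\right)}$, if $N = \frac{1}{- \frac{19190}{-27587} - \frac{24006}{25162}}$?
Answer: $- \frac{89697371}{54883073615} \approx -0.0016343$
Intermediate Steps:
$N = - \frac{347072047}{89697371}$ ($N = \frac{1}{\left(-19190\right) \left(- \frac{1}{27587}\right) - \frac{12003}{12581}} = \frac{1}{\frac{19190}{27587} - \frac{12003}{12581}} = \frac{1}{- \frac{89697371}{347072047}} = - \frac{347072047}{89697371} \approx -3.8694$)
$\frac{1}{N + 76 \left(82 - 90\right)} = \frac{1}{- \frac{347072047}{89697371} + 76 \left(82 - 90\right)} = \frac{1}{- \frac{347072047}{89697371} + 76 \left(-8\right)} = \frac{1}{- \frac{347072047}{89697371} - 608} = \frac{1}{- \frac{54883073615}{89697371}} = - \frac{89697371}{54883073615}$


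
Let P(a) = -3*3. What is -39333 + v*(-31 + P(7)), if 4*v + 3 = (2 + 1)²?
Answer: -39393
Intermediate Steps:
P(a) = -9
v = 3/2 (v = -¾ + (2 + 1)²/4 = -¾ + (¼)*3² = -¾ + (¼)*9 = -¾ + 9/4 = 3/2 ≈ 1.5000)
-39333 + v*(-31 + P(7)) = -39333 + 3*(-31 - 9)/2 = -39333 + (3/2)*(-40) = -39333 - 60 = -39393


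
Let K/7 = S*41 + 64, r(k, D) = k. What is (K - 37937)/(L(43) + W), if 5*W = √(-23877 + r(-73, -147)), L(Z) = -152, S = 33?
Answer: 2129368/12031 + 14009*I*√958/12031 ≈ 176.99 + 36.04*I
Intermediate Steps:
K = 9919 (K = 7*(33*41 + 64) = 7*(1353 + 64) = 7*1417 = 9919)
W = I*√958 (W = √(-23877 - 73)/5 = √(-23950)/5 = (5*I*√958)/5 = I*√958 ≈ 30.952*I)
(K - 37937)/(L(43) + W) = (9919 - 37937)/(-152 + I*√958) = -28018/(-152 + I*√958)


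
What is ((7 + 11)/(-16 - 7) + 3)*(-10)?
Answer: -510/23 ≈ -22.174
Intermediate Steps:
((7 + 11)/(-16 - 7) + 3)*(-10) = (18/(-23) + 3)*(-10) = (18*(-1/23) + 3)*(-10) = (-18/23 + 3)*(-10) = (51/23)*(-10) = -510/23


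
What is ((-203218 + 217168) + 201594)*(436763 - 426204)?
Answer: 2275929096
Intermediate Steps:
((-203218 + 217168) + 201594)*(436763 - 426204) = (13950 + 201594)*10559 = 215544*10559 = 2275929096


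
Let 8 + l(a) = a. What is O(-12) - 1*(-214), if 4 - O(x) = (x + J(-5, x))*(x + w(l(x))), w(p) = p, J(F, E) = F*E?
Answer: 1754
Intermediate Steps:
J(F, E) = E*F
l(a) = -8 + a
O(x) = 4 + 4*x*(-8 + 2*x) (O(x) = 4 - (x + x*(-5))*(x + (-8 + x)) = 4 - (x - 5*x)*(-8 + 2*x) = 4 - (-4*x)*(-8 + 2*x) = 4 - (-4)*x*(-8 + 2*x) = 4 + 4*x*(-8 + 2*x))
O(-12) - 1*(-214) = (4 - 32*(-12) + 8*(-12)²) - 1*(-214) = (4 + 384 + 8*144) + 214 = (4 + 384 + 1152) + 214 = 1540 + 214 = 1754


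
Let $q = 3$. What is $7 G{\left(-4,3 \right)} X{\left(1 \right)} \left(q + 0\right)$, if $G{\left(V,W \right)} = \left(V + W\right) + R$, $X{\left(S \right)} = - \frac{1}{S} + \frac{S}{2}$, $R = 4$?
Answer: $- \frac{63}{2} \approx -31.5$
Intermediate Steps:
$X{\left(S \right)} = \frac{S}{2} - \frac{1}{S}$ ($X{\left(S \right)} = - \frac{1}{S} + S \frac{1}{2} = - \frac{1}{S} + \frac{S}{2} = \frac{S}{2} - \frac{1}{S}$)
$G{\left(V,W \right)} = 4 + V + W$ ($G{\left(V,W \right)} = \left(V + W\right) + 4 = 4 + V + W$)
$7 G{\left(-4,3 \right)} X{\left(1 \right)} \left(q + 0\right) = 7 \left(4 - 4 + 3\right) \left(\frac{1}{2} \cdot 1 - 1^{-1}\right) \left(3 + 0\right) = 7 \cdot 3 \left(\frac{1}{2} - 1\right) 3 = 21 \left(\frac{1}{2} - 1\right) 3 = 21 \left(\left(- \frac{1}{2}\right) 3\right) = 21 \left(- \frac{3}{2}\right) = - \frac{63}{2}$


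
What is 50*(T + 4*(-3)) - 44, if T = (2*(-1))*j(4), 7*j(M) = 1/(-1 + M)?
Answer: -13624/21 ≈ -648.76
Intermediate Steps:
j(M) = 1/(7*(-1 + M))
T = -2/21 (T = (2*(-1))*(1/(7*(-1 + 4))) = -2/(7*3) = -2*1/21 = -2/21 ≈ -0.095238)
50*(T + 4*(-3)) - 44 = 50*(-2/21 + 4*(-3)) - 44 = 50*(-2/21 - 12) - 44 = 50*(-254/21) - 44 = -12700/21 - 44 = -13624/21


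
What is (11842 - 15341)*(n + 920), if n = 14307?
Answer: -53279273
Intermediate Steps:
(11842 - 15341)*(n + 920) = (11842 - 15341)*(14307 + 920) = -3499*15227 = -53279273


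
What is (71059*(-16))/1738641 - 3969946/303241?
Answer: -7247078918890/527227235481 ≈ -13.746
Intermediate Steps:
(71059*(-16))/1738641 - 3969946/303241 = -1136944*1/1738641 - 3969946*1/303241 = -1136944/1738641 - 3969946/303241 = -7247078918890/527227235481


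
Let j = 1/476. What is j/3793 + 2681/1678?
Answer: 2420230693/1514787652 ≈ 1.5977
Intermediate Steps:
j = 1/476 ≈ 0.0021008
j/3793 + 2681/1678 = (1/476)/3793 + 2681/1678 = (1/476)*(1/3793) + 2681*(1/1678) = 1/1805468 + 2681/1678 = 2420230693/1514787652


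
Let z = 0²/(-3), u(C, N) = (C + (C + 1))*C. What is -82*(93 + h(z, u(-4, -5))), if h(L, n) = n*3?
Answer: -14514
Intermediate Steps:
u(C, N) = C*(1 + 2*C) (u(C, N) = (C + (1 + C))*C = (1 + 2*C)*C = C*(1 + 2*C))
z = 0 (z = 0*(-⅓) = 0)
h(L, n) = 3*n
-82*(93 + h(z, u(-4, -5))) = -82*(93 + 3*(-4*(1 + 2*(-4)))) = -82*(93 + 3*(-4*(1 - 8))) = -82*(93 + 3*(-4*(-7))) = -82*(93 + 3*28) = -82*(93 + 84) = -82*177 = -14514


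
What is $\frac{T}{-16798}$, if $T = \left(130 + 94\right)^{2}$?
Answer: $- \frac{25088}{8399} \approx -2.987$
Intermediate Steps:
$T = 50176$ ($T = 224^{2} = 50176$)
$\frac{T}{-16798} = \frac{50176}{-16798} = 50176 \left(- \frac{1}{16798}\right) = - \frac{25088}{8399}$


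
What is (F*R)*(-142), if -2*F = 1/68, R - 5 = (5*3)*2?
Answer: 2485/68 ≈ 36.544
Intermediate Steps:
R = 35 (R = 5 + (5*3)*2 = 5 + 15*2 = 5 + 30 = 35)
F = -1/136 (F = -1/2/68 = -1/2*1/68 = -1/136 ≈ -0.0073529)
(F*R)*(-142) = -1/136*35*(-142) = -35/136*(-142) = 2485/68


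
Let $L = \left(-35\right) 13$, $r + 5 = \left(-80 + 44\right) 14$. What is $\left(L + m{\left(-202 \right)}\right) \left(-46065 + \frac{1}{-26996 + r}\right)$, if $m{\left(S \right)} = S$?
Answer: $\frac{832430711682}{27505} \approx 3.0265 \cdot 10^{7}$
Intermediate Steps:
$r = -509$ ($r = -5 + \left(-80 + 44\right) 14 = -5 - 504 = -509$)
$L = -455$
$\left(L + m{\left(-202 \right)}\right) \left(-46065 + \frac{1}{-26996 + r}\right) = \left(-455 - 202\right) \left(-46065 + \frac{1}{-26996 - 509}\right) = - 657 \left(-46065 + \frac{1}{-27505}\right) = - 657 \left(-46065 - \frac{1}{27505}\right) = \left(-657\right) \left(- \frac{1267017826}{27505}\right) = \frac{832430711682}{27505}$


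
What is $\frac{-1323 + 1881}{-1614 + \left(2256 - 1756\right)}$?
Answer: $- \frac{279}{557} \approx -0.5009$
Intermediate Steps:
$\frac{-1323 + 1881}{-1614 + \left(2256 - 1756\right)} = \frac{558}{-1614 + 500} = \frac{558}{-1114} = 558 \left(- \frac{1}{1114}\right) = - \frac{279}{557}$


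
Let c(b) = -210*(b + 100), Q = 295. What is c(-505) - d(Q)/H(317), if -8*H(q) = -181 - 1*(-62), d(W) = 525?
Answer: 1445250/17 ≈ 85015.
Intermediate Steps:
H(q) = 119/8 (H(q) = -(-181 - 1*(-62))/8 = -(-181 + 62)/8 = -⅛*(-119) = 119/8)
c(b) = -21000 - 210*b (c(b) = -210*(100 + b) = -21000 - 210*b)
c(-505) - d(Q)/H(317) = (-21000 - 210*(-505)) - 525/119/8 = (-21000 + 106050) - 525*8/119 = 85050 - 1*600/17 = 85050 - 600/17 = 1445250/17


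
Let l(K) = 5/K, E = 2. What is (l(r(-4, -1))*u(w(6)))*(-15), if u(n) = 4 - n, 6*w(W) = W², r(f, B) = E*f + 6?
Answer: -75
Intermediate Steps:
r(f, B) = 6 + 2*f (r(f, B) = 2*f + 6 = 6 + 2*f)
w(W) = W²/6
(l(r(-4, -1))*u(w(6)))*(-15) = ((5/(6 + 2*(-4)))*(4 - 6²/6))*(-15) = ((5/(6 - 8))*(4 - 36/6))*(-15) = ((5/(-2))*(4 - 1*6))*(-15) = ((5*(-½))*(4 - 6))*(-15) = -5/2*(-2)*(-15) = 5*(-15) = -75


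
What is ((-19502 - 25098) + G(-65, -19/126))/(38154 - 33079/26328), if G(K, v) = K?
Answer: -1175940120/1004485433 ≈ -1.1707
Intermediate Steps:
((-19502 - 25098) + G(-65, -19/126))/(38154 - 33079/26328) = ((-19502 - 25098) - 65)/(38154 - 33079/26328) = (-44600 - 65)/(38154 - 33079*1/26328) = -44665/(38154 - 33079/26328) = -44665/1004485433/26328 = -44665*26328/1004485433 = -1175940120/1004485433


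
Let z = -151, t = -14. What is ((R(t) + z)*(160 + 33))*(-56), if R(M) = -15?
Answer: 1794128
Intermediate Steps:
((R(t) + z)*(160 + 33))*(-56) = ((-15 - 151)*(160 + 33))*(-56) = -166*193*(-56) = -32038*(-56) = 1794128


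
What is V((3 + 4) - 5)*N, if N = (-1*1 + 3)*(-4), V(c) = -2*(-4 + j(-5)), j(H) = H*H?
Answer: 336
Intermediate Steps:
j(H) = H**2
V(c) = -42 (V(c) = -2*(-4 + (-5)**2) = -2*(-4 + 25) = -2*21 = -42)
N = -8 (N = (-1 + 3)*(-4) = 2*(-4) = -8)
V((3 + 4) - 5)*N = -42*(-8) = 336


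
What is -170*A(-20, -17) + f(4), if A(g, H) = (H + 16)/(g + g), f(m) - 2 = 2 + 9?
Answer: 35/4 ≈ 8.7500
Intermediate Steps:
f(m) = 13 (f(m) = 2 + (2 + 9) = 2 + 11 = 13)
A(g, H) = (16 + H)/(2*g) (A(g, H) = (16 + H)/((2*g)) = (16 + H)*(1/(2*g)) = (16 + H)/(2*g))
-170*A(-20, -17) + f(4) = -85*(16 - 17)/(-20) + 13 = -85*(-1)*(-1)/20 + 13 = -170*1/40 + 13 = -17/4 + 13 = 35/4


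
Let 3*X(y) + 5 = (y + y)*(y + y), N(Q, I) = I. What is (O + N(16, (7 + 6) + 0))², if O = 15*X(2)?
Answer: 4624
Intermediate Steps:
X(y) = -5/3 + 4*y²/3 (X(y) = -5/3 + ((y + y)*(y + y))/3 = -5/3 + ((2*y)*(2*y))/3 = -5/3 + (4*y²)/3 = -5/3 + 4*y²/3)
O = 55 (O = 15*(-5/3 + (4/3)*2²) = 15*(-5/3 + (4/3)*4) = 15*(-5/3 + 16/3) = 15*(11/3) = 55)
(O + N(16, (7 + 6) + 0))² = (55 + ((7 + 6) + 0))² = (55 + (13 + 0))² = (55 + 13)² = 68² = 4624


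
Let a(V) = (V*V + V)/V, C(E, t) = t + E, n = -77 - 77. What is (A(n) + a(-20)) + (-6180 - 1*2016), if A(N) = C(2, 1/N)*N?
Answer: -8522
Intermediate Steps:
n = -154
C(E, t) = E + t
A(N) = N*(2 + 1/N) (A(N) = (2 + 1/N)*N = N*(2 + 1/N))
a(V) = (V + V²)/V (a(V) = (V² + V)/V = (V + V²)/V)
(A(n) + a(-20)) + (-6180 - 1*2016) = ((1 + 2*(-154)) + (1 - 20)) + (-6180 - 1*2016) = ((1 - 308) - 19) + (-6180 - 2016) = (-307 - 19) - 8196 = -326 - 8196 = -8522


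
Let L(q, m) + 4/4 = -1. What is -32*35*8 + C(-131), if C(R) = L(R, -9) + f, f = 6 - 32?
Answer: -8988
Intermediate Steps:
L(q, m) = -2 (L(q, m) = -1 - 1 = -2)
f = -26
C(R) = -28 (C(R) = -2 - 26 = -28)
-32*35*8 + C(-131) = -32*35*8 - 28 = -1120*8 - 28 = -8960 - 28 = -8988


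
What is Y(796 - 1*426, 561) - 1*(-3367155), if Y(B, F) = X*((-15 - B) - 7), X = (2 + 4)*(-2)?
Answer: 3371859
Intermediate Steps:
X = -12 (X = 6*(-2) = -12)
Y(B, F) = 264 + 12*B (Y(B, F) = -12*((-15 - B) - 7) = -12*(-22 - B) = 264 + 12*B)
Y(796 - 1*426, 561) - 1*(-3367155) = (264 + 12*(796 - 1*426)) - 1*(-3367155) = (264 + 12*(796 - 426)) + 3367155 = (264 + 12*370) + 3367155 = (264 + 4440) + 3367155 = 4704 + 3367155 = 3371859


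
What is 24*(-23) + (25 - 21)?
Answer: -548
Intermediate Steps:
24*(-23) + (25 - 21) = -552 + 4 = -548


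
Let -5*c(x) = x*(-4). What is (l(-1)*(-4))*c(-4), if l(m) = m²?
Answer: 64/5 ≈ 12.800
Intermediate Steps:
c(x) = 4*x/5 (c(x) = -x*(-4)/5 = -(-4)*x/5 = 4*x/5)
(l(-1)*(-4))*c(-4) = ((-1)²*(-4))*((⅘)*(-4)) = (1*(-4))*(-16/5) = -4*(-16/5) = 64/5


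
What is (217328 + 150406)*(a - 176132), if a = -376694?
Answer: -203292916284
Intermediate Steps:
(217328 + 150406)*(a - 176132) = (217328 + 150406)*(-376694 - 176132) = 367734*(-552826) = -203292916284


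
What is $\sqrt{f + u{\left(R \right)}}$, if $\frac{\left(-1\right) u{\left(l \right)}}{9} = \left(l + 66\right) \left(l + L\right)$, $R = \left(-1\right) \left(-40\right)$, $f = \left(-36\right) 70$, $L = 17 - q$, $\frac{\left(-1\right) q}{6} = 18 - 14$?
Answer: $3 i \sqrt{8866} \approx 282.48 i$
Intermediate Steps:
$q = -24$ ($q = - 6 \left(18 - 14\right) = \left(-6\right) 4 = -24$)
$L = 41$ ($L = 17 - -24 = 17 + 24 = 41$)
$f = -2520$
$R = 40$
$u{\left(l \right)} = - 9 \left(41 + l\right) \left(66 + l\right)$ ($u{\left(l \right)} = - 9 \left(l + 66\right) \left(l + 41\right) = - 9 \left(66 + l\right) \left(41 + l\right) = - 9 \left(41 + l\right) \left(66 + l\right)$)
$\sqrt{f + u{\left(R \right)}} = \sqrt{-2520 - \left(62874 + 14400\right)} = \sqrt{-2520 - 77274} = \sqrt{-79794} = 3 i \sqrt{8866}$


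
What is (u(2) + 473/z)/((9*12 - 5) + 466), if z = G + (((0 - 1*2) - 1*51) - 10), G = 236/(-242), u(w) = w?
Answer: -41751/4404629 ≈ -0.0094789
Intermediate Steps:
G = -118/121 (G = 236*(-1/242) = -118/121 ≈ -0.97521)
z = -7741/121 (z = -118/121 + (((0 - 1*2) - 1*51) - 10) = -118/121 + (((0 - 2) - 51) - 10) = -118/121 + ((-2 - 51) - 10) = -118/121 + (-53 - 10) = -118/121 - 63 = -7741/121 ≈ -63.975)
(u(2) + 473/z)/((9*12 - 5) + 466) = (2 + 473/(-7741/121))/((9*12 - 5) + 466) = (2 + 473*(-121/7741))/((108 - 5) + 466) = (2 - 57233/7741)/(103 + 466) = -41751/7741/569 = -41751/7741*1/569 = -41751/4404629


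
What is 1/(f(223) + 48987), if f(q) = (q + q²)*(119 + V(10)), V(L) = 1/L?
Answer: 5/29991351 ≈ 1.6671e-7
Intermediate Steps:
f(q) = 1191*q/10 + 1191*q²/10 (f(q) = (q + q²)*(119 + 1/10) = (q + q²)*(119 + ⅒) = (q + q²)*(1191/10) = 1191*q/10 + 1191*q²/10)
1/(f(223) + 48987) = 1/((1191/10)*223*(1 + 223) + 48987) = 1/((1191/10)*223*224 + 48987) = 1/(29746416/5 + 48987) = 1/(29991351/5) = 5/29991351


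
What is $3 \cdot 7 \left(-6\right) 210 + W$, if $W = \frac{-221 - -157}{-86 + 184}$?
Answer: $- \frac{1296572}{49} \approx -26461.0$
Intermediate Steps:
$W = - \frac{32}{49}$ ($W = \frac{-221 + 157}{98} = \left(-64\right) \frac{1}{98} = - \frac{32}{49} \approx -0.65306$)
$3 \cdot 7 \left(-6\right) 210 + W = 3 \cdot 7 \left(-6\right) 210 - \frac{32}{49} = 21 \left(-6\right) 210 - \frac{32}{49} = \left(-126\right) 210 - \frac{32}{49} = -26460 - \frac{32}{49} = - \frac{1296572}{49}$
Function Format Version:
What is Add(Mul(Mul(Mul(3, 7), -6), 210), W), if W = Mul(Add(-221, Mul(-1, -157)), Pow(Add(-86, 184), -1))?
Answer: Rational(-1296572, 49) ≈ -26461.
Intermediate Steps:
W = Rational(-32, 49) (W = Mul(Add(-221, 157), Pow(98, -1)) = Mul(-64, Rational(1, 98)) = Rational(-32, 49) ≈ -0.65306)
Add(Mul(Mul(Mul(3, 7), -6), 210), W) = Add(Mul(Mul(Mul(3, 7), -6), 210), Rational(-32, 49)) = Add(Mul(Mul(21, -6), 210), Rational(-32, 49)) = Add(Mul(-126, 210), Rational(-32, 49)) = Add(-26460, Rational(-32, 49)) = Rational(-1296572, 49)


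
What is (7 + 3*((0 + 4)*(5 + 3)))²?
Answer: 10609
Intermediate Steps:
(7 + 3*((0 + 4)*(5 + 3)))² = (7 + 3*(4*8))² = (7 + 3*32)² = (7 + 96)² = 103² = 10609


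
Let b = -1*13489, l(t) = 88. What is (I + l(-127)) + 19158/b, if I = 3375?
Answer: 46693249/13489 ≈ 3461.6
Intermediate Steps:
b = -13489
(I + l(-127)) + 19158/b = (3375 + 88) + 19158/(-13489) = 3463 + 19158*(-1/13489) = 3463 - 19158/13489 = 46693249/13489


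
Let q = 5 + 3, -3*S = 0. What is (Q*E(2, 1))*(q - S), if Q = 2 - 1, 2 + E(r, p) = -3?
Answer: -40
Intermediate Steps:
S = 0 (S = -⅓*0 = 0)
E(r, p) = -5 (E(r, p) = -2 - 3 = -5)
Q = 1
q = 8
(Q*E(2, 1))*(q - S) = (1*(-5))*(8 - 1*0) = -5*(8 + 0) = -5*8 = -40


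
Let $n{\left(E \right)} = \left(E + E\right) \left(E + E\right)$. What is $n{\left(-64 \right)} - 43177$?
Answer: $-26793$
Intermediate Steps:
$n{\left(E \right)} = 4 E^{2}$ ($n{\left(E \right)} = 2 E 2 E = 4 E^{2}$)
$n{\left(-64 \right)} - 43177 = 4 \left(-64\right)^{2} - 43177 = 4 \cdot 4096 - 43177 = 16384 - 43177 = -26793$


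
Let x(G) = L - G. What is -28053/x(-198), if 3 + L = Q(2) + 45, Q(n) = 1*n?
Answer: -28053/242 ≈ -115.92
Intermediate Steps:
Q(n) = n
L = 44 (L = -3 + (2 + 45) = -3 + 47 = 44)
x(G) = 44 - G
-28053/x(-198) = -28053/(44 - 1*(-198)) = -28053/(44 + 198) = -28053/242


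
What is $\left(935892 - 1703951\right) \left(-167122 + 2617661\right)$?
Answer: $-1882158533801$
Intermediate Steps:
$\left(935892 - 1703951\right) \left(-167122 + 2617661\right) = \left(-768059\right) 2450539 = -1882158533801$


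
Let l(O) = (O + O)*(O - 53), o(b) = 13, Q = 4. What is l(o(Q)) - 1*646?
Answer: -1686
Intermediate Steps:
l(O) = 2*O*(-53 + O) (l(O) = (2*O)*(-53 + O) = 2*O*(-53 + O))
l(o(Q)) - 1*646 = 2*13*(-53 + 13) - 1*646 = 2*13*(-40) - 646 = -1040 - 646 = -1686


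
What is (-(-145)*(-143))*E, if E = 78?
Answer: -1617330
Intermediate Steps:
(-(-145)*(-143))*E = -(-145)*(-143)*78 = -145*143*78 = -20735*78 = -1617330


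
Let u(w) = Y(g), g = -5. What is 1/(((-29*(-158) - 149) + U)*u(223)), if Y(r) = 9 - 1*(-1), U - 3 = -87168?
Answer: -1/827320 ≈ -1.2087e-6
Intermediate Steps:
U = -87165 (U = 3 - 87168 = -87165)
Y(r) = 10 (Y(r) = 9 + 1 = 10)
u(w) = 10
1/(((-29*(-158) - 149) + U)*u(223)) = 1/((-29*(-158) - 149) - 87165*10) = (1/10)/((4582 - 149) - 87165) = (1/10)/(4433 - 87165) = (1/10)/(-82732) = -1/82732*1/10 = -1/827320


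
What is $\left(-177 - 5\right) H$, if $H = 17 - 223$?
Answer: $37492$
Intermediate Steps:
$H = -206$
$\left(-177 - 5\right) H = \left(-177 - 5\right) \left(-206\right) = \left(-182\right) \left(-206\right) = 37492$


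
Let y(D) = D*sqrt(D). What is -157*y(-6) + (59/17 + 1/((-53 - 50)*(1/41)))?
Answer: 5380/1751 + 942*I*sqrt(6) ≈ 3.0725 + 2307.4*I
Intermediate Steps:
y(D) = D**(3/2)
-157*y(-6) + (59/17 + 1/((-53 - 50)*(1/41))) = -(-942)*I*sqrt(6) + (59/17 + 1/((-53 - 50)*(1/41))) = -(-942)*I*sqrt(6) + (59*(1/17) + 1/((-103)*(1/41))) = 942*I*sqrt(6) + (59/17 - 1/103*41) = 942*I*sqrt(6) + (59/17 - 41/103) = 942*I*sqrt(6) + 5380/1751 = 5380/1751 + 942*I*sqrt(6)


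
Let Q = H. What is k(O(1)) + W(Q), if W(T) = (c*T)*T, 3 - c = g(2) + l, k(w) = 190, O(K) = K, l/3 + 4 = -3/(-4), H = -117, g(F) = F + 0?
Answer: 589387/4 ≈ 1.4735e+5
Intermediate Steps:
g(F) = F
Q = -117
l = -39/4 (l = -12 + 3*(-3/(-4)) = -12 + 3*(-3*(-1/4)) = -12 + 3*(3/4) = -12 + 9/4 = -39/4 ≈ -9.7500)
c = 43/4 (c = 3 - (2 - 39/4) = 3 - 1*(-31/4) = 3 + 31/4 = 43/4 ≈ 10.750)
W(T) = 43*T**2/4 (W(T) = (43*T/4)*T = 43*T**2/4)
k(O(1)) + W(Q) = 190 + (43/4)*(-117)**2 = 190 + (43/4)*13689 = 190 + 588627/4 = 589387/4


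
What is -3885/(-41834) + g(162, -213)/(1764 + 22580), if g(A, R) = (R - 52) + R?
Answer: 18644947/254601724 ≈ 0.073232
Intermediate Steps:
g(A, R) = -52 + 2*R (g(A, R) = (-52 + R) + R = -52 + 2*R)
-3885/(-41834) + g(162, -213)/(1764 + 22580) = -3885/(-41834) + (-52 + 2*(-213))/(1764 + 22580) = -3885*(-1/41834) + (-52 - 426)/24344 = 3885/41834 - 478*1/24344 = 3885/41834 - 239/12172 = 18644947/254601724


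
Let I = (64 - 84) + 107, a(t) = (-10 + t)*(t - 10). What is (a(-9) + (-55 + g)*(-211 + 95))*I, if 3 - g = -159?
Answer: -1048437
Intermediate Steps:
a(t) = (-10 + t)**2 (a(t) = (-10 + t)*(-10 + t) = (-10 + t)**2)
g = 162 (g = 3 - 1*(-159) = 3 + 159 = 162)
I = 87 (I = -20 + 107 = 87)
(a(-9) + (-55 + g)*(-211 + 95))*I = ((-10 - 9)**2 + (-55 + 162)*(-211 + 95))*87 = ((-19)**2 + 107*(-116))*87 = (361 - 12412)*87 = -12051*87 = -1048437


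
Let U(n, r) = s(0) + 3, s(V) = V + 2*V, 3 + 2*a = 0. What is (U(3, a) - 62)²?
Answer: 3481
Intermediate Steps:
a = -3/2 (a = -3/2 + (½)*0 = -3/2 + 0 = -3/2 ≈ -1.5000)
s(V) = 3*V
U(n, r) = 3 (U(n, r) = 3*0 + 3 = 0 + 3 = 3)
(U(3, a) - 62)² = (3 - 62)² = (-59)² = 3481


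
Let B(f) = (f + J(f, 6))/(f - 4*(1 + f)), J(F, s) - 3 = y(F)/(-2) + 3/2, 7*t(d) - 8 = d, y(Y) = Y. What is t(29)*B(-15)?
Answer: -111/287 ≈ -0.38676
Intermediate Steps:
t(d) = 8/7 + d/7
J(F, s) = 9/2 - F/2 (J(F, s) = 3 + (F/(-2) + 3/2) = 3 + (F*(-½) + 3*(½)) = 3 + (-F/2 + 3/2) = 3 + (3/2 - F/2) = 9/2 - F/2)
B(f) = (9/2 + f/2)/(-4 - 3*f) (B(f) = (f + (9/2 - f/2))/(f - 4*(1 + f)) = (9/2 + f/2)/(f + (-4 - 4*f)) = (9/2 + f/2)/(-4 - 3*f))
t(29)*B(-15) = (8/7 + (⅐)*29)*((-9 - 1*(-15))/(2*(4 + 3*(-15)))) = (8/7 + 29/7)*((-9 + 15)/(2*(4 - 45))) = 37*((½)*6/(-41))/7 = 37*((½)*(-1/41)*6)/7 = (37/7)*(-3/41) = -111/287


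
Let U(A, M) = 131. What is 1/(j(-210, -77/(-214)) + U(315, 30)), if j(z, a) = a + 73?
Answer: 214/43733 ≈ 0.0048933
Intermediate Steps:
j(z, a) = 73 + a
1/(j(-210, -77/(-214)) + U(315, 30)) = 1/((73 - 77/(-214)) + 131) = 1/((73 - 77*(-1/214)) + 131) = 1/((73 + 77/214) + 131) = 1/(15699/214 + 131) = 1/(43733/214) = 214/43733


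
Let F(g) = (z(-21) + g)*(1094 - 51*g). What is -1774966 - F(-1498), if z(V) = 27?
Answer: 112215766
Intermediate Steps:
F(g) = (27 + g)*(1094 - 51*g)
-1774966 - F(-1498) = -1774966 - (29538 - 283*(-1498) - 51*(-1498)²) = -1774966 - (29538 + 423934 - 51*2244004) = -1774966 - (29538 + 423934 - 114444204) = -1774966 - 1*(-113990732) = -1774966 + 113990732 = 112215766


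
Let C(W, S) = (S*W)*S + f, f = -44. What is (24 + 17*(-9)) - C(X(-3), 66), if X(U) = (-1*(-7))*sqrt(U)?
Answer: -85 - 30492*I*sqrt(3) ≈ -85.0 - 52814.0*I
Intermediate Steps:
X(U) = 7*sqrt(U)
C(W, S) = -44 + W*S**2 (C(W, S) = (S*W)*S - 44 = W*S**2 - 44 = -44 + W*S**2)
(24 + 17*(-9)) - C(X(-3), 66) = (24 + 17*(-9)) - (-44 + (7*sqrt(-3))*66**2) = (24 - 153) - (-44 + (7*(I*sqrt(3)))*4356) = -129 - (-44 + (7*I*sqrt(3))*4356) = -129 - (-44 + 30492*I*sqrt(3)) = -129 + (44 - 30492*I*sqrt(3)) = -85 - 30492*I*sqrt(3)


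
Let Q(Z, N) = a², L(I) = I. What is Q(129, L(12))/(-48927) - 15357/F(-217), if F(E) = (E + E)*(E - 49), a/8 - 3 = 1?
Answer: -869586595/5648328588 ≈ -0.15395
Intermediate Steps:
a = 32 (a = 24 + 8*1 = 24 + 8 = 32)
Q(Z, N) = 1024 (Q(Z, N) = 32² = 1024)
F(E) = 2*E*(-49 + E) (F(E) = (2*E)*(-49 + E) = 2*E*(-49 + E))
Q(129, L(12))/(-48927) - 15357/F(-217) = 1024/(-48927) - 15357*(-1/(434*(-49 - 217))) = 1024*(-1/48927) - 15357/(2*(-217)*(-266)) = -1024/48927 - 15357/115444 = -869586595/5648328588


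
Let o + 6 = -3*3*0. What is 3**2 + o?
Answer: 3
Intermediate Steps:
o = -6 (o = -6 - 3*3*0 = -6 - 9*0 = -6 + 0 = -6)
3**2 + o = 3**2 - 6 = 9 - 6 = 3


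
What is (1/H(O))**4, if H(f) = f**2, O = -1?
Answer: 1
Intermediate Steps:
(1/H(O))**4 = (1/((-1)**2))**4 = (1/1)**4 = 1**4 = 1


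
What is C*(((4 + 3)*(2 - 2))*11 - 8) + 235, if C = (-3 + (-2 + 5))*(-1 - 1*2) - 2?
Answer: 251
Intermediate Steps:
C = -2 (C = (-3 + 3)*(-1 - 2) - 2 = 0*(-3) - 2 = 0 - 2 = -2)
C*(((4 + 3)*(2 - 2))*11 - 8) + 235 = -2*(((4 + 3)*(2 - 2))*11 - 8) + 235 = -2*((7*0)*11 - 8) + 235 = -2*(0*11 - 8) + 235 = -2*(0 - 8) + 235 = -2*(-8) + 235 = 16 + 235 = 251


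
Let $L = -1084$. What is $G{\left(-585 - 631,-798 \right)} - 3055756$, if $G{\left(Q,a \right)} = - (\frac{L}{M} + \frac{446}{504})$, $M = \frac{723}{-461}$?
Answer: $- \frac{185624203951}{60732} \approx -3.0564 \cdot 10^{6}$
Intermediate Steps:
$M = - \frac{723}{461}$ ($M = 723 \left(- \frac{1}{461}\right) = - \frac{723}{461} \approx -1.5683$)
$G{\left(Q,a \right)} = - \frac{42030559}{60732}$ ($G{\left(Q,a \right)} = - (- \frac{1084}{- \frac{723}{461}} + \frac{446}{504}) = - (\left(-1084\right) \left(- \frac{461}{723}\right) + 446 \cdot \frac{1}{504}) = - (\frac{499724}{723} + \frac{223}{252}) = \left(-1\right) \frac{42030559}{60732} = - \frac{42030559}{60732}$)
$G{\left(-585 - 631,-798 \right)} - 3055756 = - \frac{42030559}{60732} - 3055756 = - \frac{185624203951}{60732}$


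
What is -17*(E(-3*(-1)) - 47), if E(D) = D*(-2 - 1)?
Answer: 952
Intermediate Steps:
E(D) = -3*D (E(D) = D*(-3) = -3*D)
-17*(E(-3*(-1)) - 47) = -17*(-(-9)*(-1) - 47) = -17*(-3*3 - 47) = -17*(-9 - 47) = -17*(-56) = 952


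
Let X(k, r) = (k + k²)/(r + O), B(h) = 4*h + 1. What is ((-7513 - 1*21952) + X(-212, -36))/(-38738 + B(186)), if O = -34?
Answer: 1053641/1329755 ≈ 0.79236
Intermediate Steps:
B(h) = 1 + 4*h
X(k, r) = (k + k²)/(-34 + r) (X(k, r) = (k + k²)/(r - 34) = (k + k²)/(-34 + r))
((-7513 - 1*21952) + X(-212, -36))/(-38738 + B(186)) = ((-7513 - 1*21952) - 212*(1 - 212)/(-34 - 36))/(-38738 + (1 + 4*186)) = ((-7513 - 21952) - 212*(-211)/(-70))/(-38738 + (1 + 744)) = (-29465 - 212*(-1/70)*(-211))/(-38738 + 745) = (-29465 - 22366/35)/(-37993) = -1053641/35*(-1/37993) = 1053641/1329755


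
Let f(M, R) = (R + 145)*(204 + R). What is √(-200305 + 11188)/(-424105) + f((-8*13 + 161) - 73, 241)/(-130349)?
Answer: -171770/130349 - 3*I*√21013/424105 ≈ -1.3178 - 0.0010254*I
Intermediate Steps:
f(M, R) = (145 + R)*(204 + R)
√(-200305 + 11188)/(-424105) + f((-8*13 + 161) - 73, 241)/(-130349) = √(-200305 + 11188)/(-424105) + (29580 + 241² + 349*241)/(-130349) = √(-189117)*(-1/424105) + (29580 + 58081 + 84109)*(-1/130349) = (3*I*√21013)*(-1/424105) + 171770*(-1/130349) = -3*I*√21013/424105 - 171770/130349 = -171770/130349 - 3*I*√21013/424105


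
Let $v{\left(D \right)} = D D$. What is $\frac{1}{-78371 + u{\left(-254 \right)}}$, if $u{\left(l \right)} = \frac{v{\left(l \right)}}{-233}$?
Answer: $- \frac{233}{18324959} \approx -1.2715 \cdot 10^{-5}$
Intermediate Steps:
$v{\left(D \right)} = D^{2}$
$u{\left(l \right)} = - \frac{l^{2}}{233}$ ($u{\left(l \right)} = \frac{l^{2}}{-233} = l^{2} \left(- \frac{1}{233}\right) = - \frac{l^{2}}{233}$)
$\frac{1}{-78371 + u{\left(-254 \right)}} = \frac{1}{-78371 - \frac{\left(-254\right)^{2}}{233}} = \frac{1}{-78371 - \frac{64516}{233}} = \frac{1}{- \frac{18324959}{233}} = - \frac{233}{18324959}$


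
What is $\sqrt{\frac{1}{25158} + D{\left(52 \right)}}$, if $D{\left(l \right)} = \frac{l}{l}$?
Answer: $\frac{\sqrt{632950122}}{25158} \approx 1.0$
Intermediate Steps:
$D{\left(l \right)} = 1$
$\sqrt{\frac{1}{25158} + D{\left(52 \right)}} = \sqrt{\frac{1}{25158} + 1} = \sqrt{\frac{25159}{25158}} = \frac{\sqrt{632950122}}{25158}$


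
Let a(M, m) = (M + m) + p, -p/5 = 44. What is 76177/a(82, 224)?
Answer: 76177/86 ≈ 885.78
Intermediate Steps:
p = -220 (p = -5*44 = -220)
a(M, m) = -220 + M + m (a(M, m) = (M + m) - 220 = -220 + M + m)
76177/a(82, 224) = 76177/(-220 + 82 + 224) = 76177/86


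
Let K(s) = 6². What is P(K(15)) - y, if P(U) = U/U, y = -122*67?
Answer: 8175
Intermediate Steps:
y = -8174
K(s) = 36
P(U) = 1
P(K(15)) - y = 1 - 1*(-8174) = 1 + 8174 = 8175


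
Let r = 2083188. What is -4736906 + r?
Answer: -2653718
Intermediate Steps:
-4736906 + r = -4736906 + 2083188 = -2653718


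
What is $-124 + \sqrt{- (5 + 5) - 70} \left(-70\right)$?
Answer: $-124 - 280 i \sqrt{5} \approx -124.0 - 626.1 i$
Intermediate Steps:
$-124 + \sqrt{- (5 + 5) - 70} \left(-70\right) = -124 + \sqrt{\left(-1\right) 10 - 70} \left(-70\right) = -124 + \sqrt{-10 - 70} \left(-70\right) = -124 + \sqrt{-80} \left(-70\right) = -124 + 4 i \sqrt{5} \left(-70\right) = -124 - 280 i \sqrt{5}$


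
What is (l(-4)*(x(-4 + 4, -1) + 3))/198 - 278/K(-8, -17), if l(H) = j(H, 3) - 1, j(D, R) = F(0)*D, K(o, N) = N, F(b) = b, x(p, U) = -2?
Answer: 55027/3366 ≈ 16.348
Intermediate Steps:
j(D, R) = 0 (j(D, R) = 0*D = 0)
l(H) = -1 (l(H) = 0 - 1 = -1)
(l(-4)*(x(-4 + 4, -1) + 3))/198 - 278/K(-8, -17) = -(-2 + 3)/198 - 278/(-17) = -1*1*(1/198) - 278*(-1/17) = -1*1/198 + 278/17 = -1/198 + 278/17 = 55027/3366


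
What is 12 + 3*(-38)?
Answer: -102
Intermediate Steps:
12 + 3*(-38) = 12 - 114 = -102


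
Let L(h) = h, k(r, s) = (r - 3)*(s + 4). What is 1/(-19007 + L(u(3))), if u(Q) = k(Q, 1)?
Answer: -1/19007 ≈ -5.2612e-5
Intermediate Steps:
k(r, s) = (-3 + r)*(4 + s)
u(Q) = -15 + 5*Q (u(Q) = -12 - 3*1 + 4*Q + Q*1 = -12 - 3 + 4*Q + Q = -15 + 5*Q)
1/(-19007 + L(u(3))) = 1/(-19007 + (-15 + 5*3)) = 1/(-19007 + (-15 + 15)) = 1/(-19007 + 0) = 1/(-19007) = -1/19007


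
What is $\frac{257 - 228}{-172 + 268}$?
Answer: $\frac{29}{96} \approx 0.30208$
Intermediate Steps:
$\frac{257 - 228}{-172 + 268} = \frac{257 - 228}{96} = 29 \cdot \frac{1}{96} = \frac{29}{96}$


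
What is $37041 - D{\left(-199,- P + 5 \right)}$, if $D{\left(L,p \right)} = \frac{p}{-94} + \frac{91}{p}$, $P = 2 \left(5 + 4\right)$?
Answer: $\frac{3482499}{94} \approx 37048.0$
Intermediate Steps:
$P = 18$ ($P = 2 \cdot 9 = 18$)
$D{\left(L,p \right)} = \frac{91}{p} - \frac{p}{94}$ ($D{\left(L,p \right)} = p \left(- \frac{1}{94}\right) + \frac{91}{p} = - \frac{p}{94} + \frac{91}{p} = \frac{91}{p} - \frac{p}{94}$)
$37041 - D{\left(-199,- P + 5 \right)} = 37041 - \left(\frac{91}{\left(-1\right) 18 + 5} - \frac{\left(-1\right) 18 + 5}{94}\right) = 37041 - \left(\frac{91}{-18 + 5} - \frac{-18 + 5}{94}\right) = 37041 - \left(\frac{91}{-13} - - \frac{13}{94}\right) = 37041 - \left(91 \left(- \frac{1}{13}\right) + \frac{13}{94}\right) = 37041 - \left(-7 + \frac{13}{94}\right) = 37041 - - \frac{645}{94} = 37041 + \frac{645}{94} = \frac{3482499}{94}$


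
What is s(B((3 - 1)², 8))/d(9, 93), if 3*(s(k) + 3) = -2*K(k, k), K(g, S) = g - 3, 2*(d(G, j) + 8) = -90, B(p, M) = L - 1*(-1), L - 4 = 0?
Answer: 13/159 ≈ 0.081761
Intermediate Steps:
L = 4 (L = 4 + 0 = 4)
B(p, M) = 5 (B(p, M) = 4 - 1*(-1) = 4 + 1 = 5)
d(G, j) = -53 (d(G, j) = -8 + (½)*(-90) = -8 - 45 = -53)
K(g, S) = -3 + g
s(k) = -1 - 2*k/3 (s(k) = -3 + (-2*(-3 + k))/3 = -3 + (6 - 2*k)/3 = -3 + (2 - 2*k/3) = -1 - 2*k/3)
s(B((3 - 1)², 8))/d(9, 93) = (-1 - ⅔*5)/(-53) = (-1 - 10/3)*(-1/53) = -13/3*(-1/53) = 13/159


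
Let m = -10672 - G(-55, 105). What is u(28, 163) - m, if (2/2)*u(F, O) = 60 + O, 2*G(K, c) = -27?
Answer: 21763/2 ≈ 10882.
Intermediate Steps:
G(K, c) = -27/2 (G(K, c) = (1/2)*(-27) = -27/2)
m = -21317/2 (m = -10672 - 1*(-27/2) = -10672 + 27/2 = -21317/2 ≈ -10659.)
u(F, O) = 60 + O
u(28, 163) - m = (60 + 163) - 1*(-21317/2) = 223 + 21317/2 = 21763/2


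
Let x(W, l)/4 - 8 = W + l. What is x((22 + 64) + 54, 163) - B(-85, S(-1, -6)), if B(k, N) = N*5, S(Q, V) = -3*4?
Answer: 1304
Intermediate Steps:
x(W, l) = 32 + 4*W + 4*l (x(W, l) = 32 + 4*(W + l) = 32 + (4*W + 4*l) = 32 + 4*W + 4*l)
S(Q, V) = -12
B(k, N) = 5*N
x((22 + 64) + 54, 163) - B(-85, S(-1, -6)) = (32 + 4*((22 + 64) + 54) + 4*163) - 5*(-12) = (32 + 4*(86 + 54) + 652) - 1*(-60) = (32 + 4*140 + 652) + 60 = (32 + 560 + 652) + 60 = 1244 + 60 = 1304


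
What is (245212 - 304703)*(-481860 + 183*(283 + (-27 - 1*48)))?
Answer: 26401867836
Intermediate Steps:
(245212 - 304703)*(-481860 + 183*(283 + (-27 - 1*48))) = -59491*(-481860 + 183*(283 + (-27 - 48))) = -59491*(-481860 + 183*(283 - 75)) = -59491*(-481860 + 183*208) = -59491*(-481860 + 38064) = -59491*(-443796) = 26401867836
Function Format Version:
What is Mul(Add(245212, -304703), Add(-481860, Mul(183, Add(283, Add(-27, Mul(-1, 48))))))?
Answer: 26401867836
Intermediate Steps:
Mul(Add(245212, -304703), Add(-481860, Mul(183, Add(283, Add(-27, Mul(-1, 48)))))) = Mul(-59491, Add(-481860, Mul(183, Add(283, Add(-27, -48))))) = Mul(-59491, Add(-481860, Mul(183, Add(283, -75)))) = Mul(-59491, Add(-481860, Mul(183, 208))) = Mul(-59491, Add(-481860, 38064)) = Mul(-59491, -443796) = 26401867836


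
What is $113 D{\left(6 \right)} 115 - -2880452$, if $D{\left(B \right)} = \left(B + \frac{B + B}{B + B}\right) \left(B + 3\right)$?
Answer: $3699137$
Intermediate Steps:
$D{\left(B \right)} = \left(1 + B\right) \left(3 + B\right)$ ($D{\left(B \right)} = \left(B + \frac{2 B}{2 B}\right) \left(3 + B\right) = \left(B + 2 B \frac{1}{2 B}\right) \left(3 + B\right) = \left(B + 1\right) \left(3 + B\right) = \left(1 + B\right) \left(3 + B\right)$)
$113 D{\left(6 \right)} 115 - -2880452 = 113 \left(3 + 6^{2} + 4 \cdot 6\right) 115 - -2880452 = 113 \left(3 + 36 + 24\right) 115 + 2880452 = 113 \cdot 63 \cdot 115 + 2880452 = 7119 \cdot 115 + 2880452 = 818685 + 2880452 = 3699137$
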